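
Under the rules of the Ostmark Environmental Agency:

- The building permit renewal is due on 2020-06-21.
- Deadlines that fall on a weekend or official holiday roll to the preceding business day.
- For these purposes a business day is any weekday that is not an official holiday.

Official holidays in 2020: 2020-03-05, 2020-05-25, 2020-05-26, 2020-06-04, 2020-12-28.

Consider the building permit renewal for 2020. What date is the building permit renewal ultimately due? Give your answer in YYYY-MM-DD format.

Start from the fixed due date, 2020-06-21.
2020-06-21 is a Sunday; the preceding business day is 2020-06-19 (Friday).
So the filing is due 2020-06-19.

2020-06-19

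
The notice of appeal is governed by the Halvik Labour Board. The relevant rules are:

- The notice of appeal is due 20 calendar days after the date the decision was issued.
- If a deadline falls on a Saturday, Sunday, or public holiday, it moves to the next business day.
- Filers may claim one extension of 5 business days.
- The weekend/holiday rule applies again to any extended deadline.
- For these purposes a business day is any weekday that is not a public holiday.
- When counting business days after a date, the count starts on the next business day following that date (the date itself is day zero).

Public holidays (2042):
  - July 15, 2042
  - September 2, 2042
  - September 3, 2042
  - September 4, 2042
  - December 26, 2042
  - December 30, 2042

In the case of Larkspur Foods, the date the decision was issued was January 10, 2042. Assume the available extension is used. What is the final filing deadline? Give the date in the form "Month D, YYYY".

February 6, 2042

Trigger date January 10, 2042 + 20 calendar days = January 30, 2042.
January 30, 2042 (Thursday) is already a business day.
Applying the 5-business-day extension: 5 business days after January 30, 2042 is February 6, 2042.
February 6, 2042 is a Thursday and not a listed holiday, so it stands.
So the filing is due February 6, 2042.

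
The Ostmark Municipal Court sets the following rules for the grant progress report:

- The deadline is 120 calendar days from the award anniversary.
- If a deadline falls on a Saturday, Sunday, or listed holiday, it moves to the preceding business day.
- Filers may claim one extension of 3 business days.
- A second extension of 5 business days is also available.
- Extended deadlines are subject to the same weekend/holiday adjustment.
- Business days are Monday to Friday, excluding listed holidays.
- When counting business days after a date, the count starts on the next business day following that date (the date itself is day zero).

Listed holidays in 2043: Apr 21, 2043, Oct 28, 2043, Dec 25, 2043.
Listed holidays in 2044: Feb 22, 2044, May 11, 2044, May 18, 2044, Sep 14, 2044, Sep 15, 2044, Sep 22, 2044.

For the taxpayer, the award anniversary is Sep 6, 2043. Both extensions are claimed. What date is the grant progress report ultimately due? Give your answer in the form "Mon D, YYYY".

Jan 14, 2044

Trigger date Sep 6, 2043 + 120 calendar days = Jan 4, 2044.
Jan 4, 2044 is a Monday and not a listed holiday, so it stands.
Applying the 3-business-day extension: 3 business days after Jan 4, 2044 is Jan 7, 2044.
Jan 7, 2044 (Thursday) is already a business day.
Applying the 5-business-day extension: 5 business days after Jan 7, 2044 is Jan 14, 2044.
Jan 14, 2044 is a Thursday and not a listed holiday, so it stands.
The final due date is Jan 14, 2044.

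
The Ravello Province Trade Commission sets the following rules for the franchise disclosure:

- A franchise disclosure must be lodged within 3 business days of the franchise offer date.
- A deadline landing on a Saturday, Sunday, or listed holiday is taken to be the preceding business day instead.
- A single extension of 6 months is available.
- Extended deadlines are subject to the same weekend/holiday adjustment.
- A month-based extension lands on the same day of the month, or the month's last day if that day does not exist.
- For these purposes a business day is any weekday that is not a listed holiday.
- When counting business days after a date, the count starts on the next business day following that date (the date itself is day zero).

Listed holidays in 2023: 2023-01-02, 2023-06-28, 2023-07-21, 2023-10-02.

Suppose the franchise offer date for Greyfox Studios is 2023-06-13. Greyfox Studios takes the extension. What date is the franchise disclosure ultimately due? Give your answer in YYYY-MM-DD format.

2023-12-15

3 business days after 2023-06-13, excluding weekends and holidays, is 2023-06-16.
2023-06-16 falls on a Friday, which is a business day, so no adjustment is needed.
Applying the 6 months extension: 6 months after 2023-06-16 is 2023-12-16.
2023-12-16 is a Saturday; the preceding business day is 2023-12-15 (Friday).
The final due date is 2023-12-15.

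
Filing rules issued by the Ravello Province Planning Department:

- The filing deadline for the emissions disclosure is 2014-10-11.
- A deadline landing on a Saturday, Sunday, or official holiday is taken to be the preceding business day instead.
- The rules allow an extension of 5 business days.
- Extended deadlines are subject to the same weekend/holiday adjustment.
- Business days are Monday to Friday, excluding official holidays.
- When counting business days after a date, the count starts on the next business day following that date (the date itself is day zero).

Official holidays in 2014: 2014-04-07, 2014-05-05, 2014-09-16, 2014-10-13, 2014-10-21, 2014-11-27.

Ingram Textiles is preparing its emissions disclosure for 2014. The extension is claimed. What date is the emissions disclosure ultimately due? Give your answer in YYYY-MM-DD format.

Start from the fixed due date, 2014-10-11.
Because 2014-10-11 is a Saturday, the deadline becomes 2014-10-10 (Friday).
Applying the 5-business-day extension: 5 business days after 2014-10-10 is 2014-10-20.
2014-10-20 is a Monday and not a listed holiday, so it stands.
So the filing is due 2014-10-20.

2014-10-20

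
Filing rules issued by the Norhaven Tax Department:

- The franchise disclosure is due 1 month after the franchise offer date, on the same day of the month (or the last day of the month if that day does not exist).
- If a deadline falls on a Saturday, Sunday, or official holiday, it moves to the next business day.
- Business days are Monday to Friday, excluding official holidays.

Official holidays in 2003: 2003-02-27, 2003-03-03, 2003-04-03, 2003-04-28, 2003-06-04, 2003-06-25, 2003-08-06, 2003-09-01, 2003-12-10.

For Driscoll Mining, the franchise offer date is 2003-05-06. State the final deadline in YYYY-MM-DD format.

2003-06-06

1 month from 2003-05-06 is 2003-06-06.
2003-06-06 is a Friday and not a listed holiday, so it stands.
So the filing is due 2003-06-06.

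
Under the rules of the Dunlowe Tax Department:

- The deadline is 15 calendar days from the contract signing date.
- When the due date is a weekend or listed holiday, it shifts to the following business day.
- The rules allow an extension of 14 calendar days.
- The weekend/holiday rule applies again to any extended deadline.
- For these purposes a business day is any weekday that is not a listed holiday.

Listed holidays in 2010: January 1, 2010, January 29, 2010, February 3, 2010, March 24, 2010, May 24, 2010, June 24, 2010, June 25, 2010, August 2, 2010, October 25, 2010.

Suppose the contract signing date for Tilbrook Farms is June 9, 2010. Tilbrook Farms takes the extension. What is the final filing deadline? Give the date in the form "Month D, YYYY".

July 12, 2010

15 calendar days after June 9, 2010 is June 24, 2010.
June 24, 2010 is a listed holiday, so it moves to the next business day, June 28, 2010 (Monday).
Applying the 14-calendar-day extension: June 28, 2010 + 14 days = July 12, 2010.
July 12, 2010 (Monday) is already a business day.
Final deadline: July 12, 2010.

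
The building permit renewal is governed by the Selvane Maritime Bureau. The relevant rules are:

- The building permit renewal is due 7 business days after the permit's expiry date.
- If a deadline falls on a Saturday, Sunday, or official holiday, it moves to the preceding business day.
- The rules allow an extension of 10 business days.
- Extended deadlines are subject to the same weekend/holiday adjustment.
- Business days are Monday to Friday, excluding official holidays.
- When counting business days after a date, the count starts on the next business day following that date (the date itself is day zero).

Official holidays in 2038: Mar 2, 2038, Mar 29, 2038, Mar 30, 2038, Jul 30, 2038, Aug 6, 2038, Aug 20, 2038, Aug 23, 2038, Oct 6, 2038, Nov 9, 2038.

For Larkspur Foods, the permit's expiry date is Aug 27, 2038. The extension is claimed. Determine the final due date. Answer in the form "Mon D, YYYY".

Starting the day after Aug 27, 2038 and counting 7 business days lands on Sep 7, 2038.
Sep 7, 2038 falls on a Tuesday, which is a business day, so no adjustment is needed.
The 10-business-day extension runs from Sep 7, 2038 to Sep 21, 2038.
Sep 21, 2038 falls on a Tuesday, which is a business day, so no adjustment is needed.
Deadline: Sep 21, 2038.

Sep 21, 2038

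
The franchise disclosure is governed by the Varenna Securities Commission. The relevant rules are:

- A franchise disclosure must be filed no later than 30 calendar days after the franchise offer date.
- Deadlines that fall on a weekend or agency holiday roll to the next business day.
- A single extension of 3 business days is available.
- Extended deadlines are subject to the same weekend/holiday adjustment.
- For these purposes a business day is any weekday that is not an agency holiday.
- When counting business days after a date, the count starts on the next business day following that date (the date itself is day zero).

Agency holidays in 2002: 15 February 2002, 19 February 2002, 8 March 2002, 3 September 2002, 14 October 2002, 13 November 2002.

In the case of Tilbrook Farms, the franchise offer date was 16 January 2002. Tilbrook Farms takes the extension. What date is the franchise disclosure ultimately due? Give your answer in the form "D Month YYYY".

30 calendar days after 16 January 2002 is 15 February 2002.
15 February 2002 is a listed holiday, so it moves to the next business day, 18 February 2002 (Monday).
Counting 3 further business days from 18 February 2002 reaches 22 February 2002.
22 February 2002 falls on a Friday, which is a business day, so no adjustment is needed.
So the filing is due 22 February 2002.

22 February 2002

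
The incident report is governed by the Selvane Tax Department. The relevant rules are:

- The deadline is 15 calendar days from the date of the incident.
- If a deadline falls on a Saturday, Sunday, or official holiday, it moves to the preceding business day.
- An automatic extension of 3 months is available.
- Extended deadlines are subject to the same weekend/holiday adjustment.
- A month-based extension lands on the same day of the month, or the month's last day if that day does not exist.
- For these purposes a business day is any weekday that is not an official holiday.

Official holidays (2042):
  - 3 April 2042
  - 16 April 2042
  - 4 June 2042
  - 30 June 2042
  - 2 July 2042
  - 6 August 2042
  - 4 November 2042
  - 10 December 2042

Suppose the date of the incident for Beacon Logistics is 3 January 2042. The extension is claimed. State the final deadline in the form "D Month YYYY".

17 April 2042

Trigger date 3 January 2042 + 15 calendar days = 18 January 2042.
18 January 2042 falls on a Saturday. Rolling to the preceding business day gives 17 January 2042, a Friday.
Add 3 months to 17 January 2042: 17 April 2042.
17 April 2042 is a Thursday and not a listed holiday, so it stands.
Final deadline: 17 April 2042.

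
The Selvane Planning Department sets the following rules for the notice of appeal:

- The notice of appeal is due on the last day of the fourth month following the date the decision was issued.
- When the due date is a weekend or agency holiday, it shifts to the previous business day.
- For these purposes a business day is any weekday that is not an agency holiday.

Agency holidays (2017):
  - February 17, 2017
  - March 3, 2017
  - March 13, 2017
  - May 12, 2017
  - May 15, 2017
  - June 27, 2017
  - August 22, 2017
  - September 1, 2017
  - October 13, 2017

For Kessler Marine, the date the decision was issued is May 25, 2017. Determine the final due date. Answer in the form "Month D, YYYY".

September 29, 2017

4 months after May 25, 2017 is September 2017; that month ends on September 30, 2017.
September 30, 2017 is a Saturday, so it moves to the preceding business day, September 29, 2017 (Friday).
The final due date is September 29, 2017.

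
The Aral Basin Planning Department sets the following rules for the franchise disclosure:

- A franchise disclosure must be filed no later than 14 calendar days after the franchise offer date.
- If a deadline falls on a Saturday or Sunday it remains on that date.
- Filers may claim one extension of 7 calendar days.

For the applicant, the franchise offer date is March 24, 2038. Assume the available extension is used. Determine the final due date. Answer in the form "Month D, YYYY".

Trigger date March 24, 2038 + 14 calendar days = April 7, 2038.
April 7, 2038 is a Wednesday; no weekend or holiday adjustment applies.
With the 7-day extension, April 7, 2038 becomes April 14, 2038.
No adjustment is made for weekends or holidays, so April 14, 2038 stands.
The final due date is April 14, 2038.

April 14, 2038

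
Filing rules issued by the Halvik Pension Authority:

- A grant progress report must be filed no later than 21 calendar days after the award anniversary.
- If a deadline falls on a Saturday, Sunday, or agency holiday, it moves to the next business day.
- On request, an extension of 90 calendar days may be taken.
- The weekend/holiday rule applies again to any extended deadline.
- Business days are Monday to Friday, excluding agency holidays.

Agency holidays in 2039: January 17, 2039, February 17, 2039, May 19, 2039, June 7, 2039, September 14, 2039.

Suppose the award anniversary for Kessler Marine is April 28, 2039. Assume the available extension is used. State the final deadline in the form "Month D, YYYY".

Trigger date April 28, 2039 + 21 calendar days = May 19, 2039.
May 19, 2039 falls on a listed holiday. Rolling to the next business day gives May 20, 2039, a Friday.
Add the 90 calendar-day extension to May 20, 2039: August 18, 2039.
August 18, 2039 is a Thursday and not a listed holiday, so it stands.
Final deadline: August 18, 2039.

August 18, 2039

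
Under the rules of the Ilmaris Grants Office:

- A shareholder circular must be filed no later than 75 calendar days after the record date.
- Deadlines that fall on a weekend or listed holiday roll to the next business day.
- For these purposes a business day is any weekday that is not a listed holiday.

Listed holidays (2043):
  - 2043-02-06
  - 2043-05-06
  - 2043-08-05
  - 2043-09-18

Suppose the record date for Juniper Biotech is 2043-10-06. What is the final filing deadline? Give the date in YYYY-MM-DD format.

2043-12-21

From 2043-10-06, 75 calendar days later is 2043-12-20.
2043-12-20 is a Sunday; the next business day is 2043-12-21 (Monday).
Final deadline: 2043-12-21.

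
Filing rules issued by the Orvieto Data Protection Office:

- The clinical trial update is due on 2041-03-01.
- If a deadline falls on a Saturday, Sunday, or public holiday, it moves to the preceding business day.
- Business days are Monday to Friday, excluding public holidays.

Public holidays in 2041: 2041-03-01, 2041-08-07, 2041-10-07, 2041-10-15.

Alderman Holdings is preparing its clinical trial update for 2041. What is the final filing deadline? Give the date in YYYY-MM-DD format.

2041-02-28

Start from the fixed due date, 2041-03-01.
2041-03-01 falls on a listed holiday. Rolling to the preceding business day gives 2041-02-28, a Thursday.
So the filing is due 2041-02-28.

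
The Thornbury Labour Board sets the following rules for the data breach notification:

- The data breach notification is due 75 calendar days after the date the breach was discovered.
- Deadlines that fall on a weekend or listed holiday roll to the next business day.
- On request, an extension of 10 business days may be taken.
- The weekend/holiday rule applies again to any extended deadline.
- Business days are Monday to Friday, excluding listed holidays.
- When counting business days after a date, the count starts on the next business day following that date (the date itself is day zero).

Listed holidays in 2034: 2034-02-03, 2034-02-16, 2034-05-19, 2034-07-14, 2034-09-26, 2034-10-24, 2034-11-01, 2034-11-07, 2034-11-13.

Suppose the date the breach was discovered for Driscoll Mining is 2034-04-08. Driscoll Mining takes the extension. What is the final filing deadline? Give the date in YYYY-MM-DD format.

Trigger date 2034-04-08 + 75 calendar days = 2034-06-22.
2034-06-22 is a Thursday and not a listed holiday, so it stands.
Counting 10 further business days from 2034-06-22 reaches 2034-07-06.
Since 2034-07-06 is a Thursday and not a holiday, the date is unchanged.
Deadline: 2034-07-06.

2034-07-06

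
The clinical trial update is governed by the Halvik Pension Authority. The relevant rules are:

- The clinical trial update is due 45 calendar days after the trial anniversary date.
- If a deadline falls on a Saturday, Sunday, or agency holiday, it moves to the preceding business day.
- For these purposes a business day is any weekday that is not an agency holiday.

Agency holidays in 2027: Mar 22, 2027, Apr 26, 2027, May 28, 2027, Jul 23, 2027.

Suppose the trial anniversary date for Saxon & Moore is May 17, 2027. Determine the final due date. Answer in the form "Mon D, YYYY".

Jul 1, 2027

45 calendar days after May 17, 2027 is Jul 1, 2027.
Jul 1, 2027 (Thursday) is already a business day.
Final deadline: Jul 1, 2027.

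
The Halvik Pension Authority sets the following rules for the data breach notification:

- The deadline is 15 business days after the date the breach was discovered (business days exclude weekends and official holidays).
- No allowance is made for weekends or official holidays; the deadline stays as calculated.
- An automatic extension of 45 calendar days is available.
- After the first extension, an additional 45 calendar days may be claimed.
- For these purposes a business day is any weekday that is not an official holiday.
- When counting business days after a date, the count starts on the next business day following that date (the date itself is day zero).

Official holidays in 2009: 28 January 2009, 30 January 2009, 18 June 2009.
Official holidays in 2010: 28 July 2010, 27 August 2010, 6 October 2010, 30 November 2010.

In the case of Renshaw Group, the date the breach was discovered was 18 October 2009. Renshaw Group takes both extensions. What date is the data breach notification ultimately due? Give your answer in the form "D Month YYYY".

Counting 15 business days after 18 October 2009 (skipping weekends and listed holidays) reaches 6 November 2009.
No adjustment is made for weekends or holidays, so 6 November 2009 stands.
Add the 45 calendar-day extension to 6 November 2009: 21 December 2009.
21 December 2009 is a Monday; no weekend or holiday adjustment applies.
Applying the 45-calendar-day extension: 21 December 2009 + 45 days = 4 February 2010.
No adjustment is made for weekends or holidays, so 4 February 2010 stands.
The final due date is 4 February 2010.

4 February 2010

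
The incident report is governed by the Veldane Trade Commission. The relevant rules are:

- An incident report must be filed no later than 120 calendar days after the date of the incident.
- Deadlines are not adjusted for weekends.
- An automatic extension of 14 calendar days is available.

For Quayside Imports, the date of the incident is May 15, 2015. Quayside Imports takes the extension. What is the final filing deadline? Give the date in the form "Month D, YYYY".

September 26, 2015

Adding 120 calendar days to May 15, 2015 gives September 12, 2015.
September 12, 2015 falls on a Saturday. The rules make no weekend/holiday allowance, so it remains September 12, 2015.
With the 14-day extension, September 12, 2015 becomes September 26, 2015.
No adjustment is made for weekends or holidays, so September 26, 2015 stands.
Deadline: September 26, 2015.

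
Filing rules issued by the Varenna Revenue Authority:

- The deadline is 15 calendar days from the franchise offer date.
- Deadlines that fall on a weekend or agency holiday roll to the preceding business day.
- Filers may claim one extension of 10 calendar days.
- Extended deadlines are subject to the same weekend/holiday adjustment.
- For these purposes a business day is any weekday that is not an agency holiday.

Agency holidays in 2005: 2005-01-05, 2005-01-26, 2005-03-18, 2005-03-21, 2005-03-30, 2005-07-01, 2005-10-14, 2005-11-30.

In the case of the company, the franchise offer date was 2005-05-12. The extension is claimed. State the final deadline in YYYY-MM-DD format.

Trigger date 2005-05-12 + 15 calendar days = 2005-05-27.
2005-05-27 is a Friday and not a listed holiday, so it stands.
The 10-calendar-day extension moves the deadline from 2005-05-27 to 2005-06-06.
2005-06-06 is a Monday and not a listed holiday, so it stands.
Final deadline: 2005-06-06.

2005-06-06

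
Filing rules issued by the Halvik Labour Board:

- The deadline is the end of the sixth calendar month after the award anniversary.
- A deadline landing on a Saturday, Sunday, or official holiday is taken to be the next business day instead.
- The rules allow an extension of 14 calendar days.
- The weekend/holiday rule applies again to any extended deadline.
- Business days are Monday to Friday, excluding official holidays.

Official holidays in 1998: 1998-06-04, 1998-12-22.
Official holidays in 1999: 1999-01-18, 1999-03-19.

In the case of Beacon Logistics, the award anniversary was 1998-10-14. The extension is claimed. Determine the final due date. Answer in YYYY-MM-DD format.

1999-05-14

6 months after 1998-10-14 is April 1999; that month ends on 1999-04-30.
Since 1999-04-30 is a Friday and not a holiday, the date is unchanged.
Applying the 14-calendar-day extension: 1999-04-30 + 14 days = 1999-05-14.
1999-05-14 is a Friday and not a listed holiday, so it stands.
The final due date is 1999-05-14.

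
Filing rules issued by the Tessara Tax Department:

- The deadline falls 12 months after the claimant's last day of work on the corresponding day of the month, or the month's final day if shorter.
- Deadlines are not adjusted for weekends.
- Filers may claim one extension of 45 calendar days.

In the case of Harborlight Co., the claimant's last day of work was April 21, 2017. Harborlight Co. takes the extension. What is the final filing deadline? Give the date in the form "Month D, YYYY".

June 5, 2018

12 months from April 21, 2017 is April 21, 2018.
No adjustment is made for weekends or holidays, so April 21, 2018 stands.
The 45-calendar-day extension moves the deadline from April 21, 2018 to June 5, 2018.
No adjustment is made for weekends or holidays, so June 5, 2018 stands.
So the filing is due June 5, 2018.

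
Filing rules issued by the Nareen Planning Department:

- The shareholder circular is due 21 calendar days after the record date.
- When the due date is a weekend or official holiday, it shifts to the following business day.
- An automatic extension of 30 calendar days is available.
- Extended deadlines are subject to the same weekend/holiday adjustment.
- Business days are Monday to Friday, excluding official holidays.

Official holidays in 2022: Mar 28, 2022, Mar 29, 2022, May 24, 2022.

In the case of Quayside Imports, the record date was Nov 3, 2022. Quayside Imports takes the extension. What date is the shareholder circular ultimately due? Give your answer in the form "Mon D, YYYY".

From Nov 3, 2022, 21 calendar days later is Nov 24, 2022.
Nov 24, 2022 falls on a Thursday, which is a business day, so no adjustment is needed.
Applying the 30-calendar-day extension: Nov 24, 2022 + 30 days = Dec 24, 2022.
Because Dec 24, 2022 is a Saturday, the deadline becomes Dec 26, 2022 (Monday).
So the filing is due Dec 26, 2022.

Dec 26, 2022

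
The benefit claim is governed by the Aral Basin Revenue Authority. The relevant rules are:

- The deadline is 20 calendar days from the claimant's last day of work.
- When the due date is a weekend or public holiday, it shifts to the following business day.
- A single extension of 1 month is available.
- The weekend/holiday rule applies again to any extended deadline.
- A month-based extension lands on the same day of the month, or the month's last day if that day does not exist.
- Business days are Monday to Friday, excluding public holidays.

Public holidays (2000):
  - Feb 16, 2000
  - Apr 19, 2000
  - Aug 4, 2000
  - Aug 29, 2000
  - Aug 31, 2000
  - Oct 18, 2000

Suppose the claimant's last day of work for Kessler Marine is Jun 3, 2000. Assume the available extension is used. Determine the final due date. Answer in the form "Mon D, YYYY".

Jul 24, 2000

Adding 20 calendar days to Jun 3, 2000 gives Jun 23, 2000.
Jun 23, 2000 is a Friday and not a listed holiday, so it stands.
The 1 month extension carries Jun 23, 2000 to Jul 23, 2000.
Jul 23, 2000 is a Sunday, so it moves to the next business day, Jul 24, 2000 (Monday).
Final deadline: Jul 24, 2000.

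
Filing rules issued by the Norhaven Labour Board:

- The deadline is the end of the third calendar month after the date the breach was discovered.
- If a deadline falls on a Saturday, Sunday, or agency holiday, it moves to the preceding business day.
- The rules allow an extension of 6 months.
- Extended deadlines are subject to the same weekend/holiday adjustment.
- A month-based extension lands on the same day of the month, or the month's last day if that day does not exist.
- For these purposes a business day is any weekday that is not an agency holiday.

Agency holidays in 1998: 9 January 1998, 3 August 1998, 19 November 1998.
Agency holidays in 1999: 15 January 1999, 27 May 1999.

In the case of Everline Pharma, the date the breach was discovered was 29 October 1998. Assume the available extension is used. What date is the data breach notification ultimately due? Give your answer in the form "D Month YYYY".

29 July 1999

3 months after 29 October 1998 is January 1999; that month ends on 31 January 1999.
31 January 1999 falls on a Sunday. Rolling to the preceding business day gives 29 January 1999, a Friday.
Add 6 months to 29 January 1999: 29 July 1999.
29 July 1999 (Thursday) is already a business day.
Final deadline: 29 July 1999.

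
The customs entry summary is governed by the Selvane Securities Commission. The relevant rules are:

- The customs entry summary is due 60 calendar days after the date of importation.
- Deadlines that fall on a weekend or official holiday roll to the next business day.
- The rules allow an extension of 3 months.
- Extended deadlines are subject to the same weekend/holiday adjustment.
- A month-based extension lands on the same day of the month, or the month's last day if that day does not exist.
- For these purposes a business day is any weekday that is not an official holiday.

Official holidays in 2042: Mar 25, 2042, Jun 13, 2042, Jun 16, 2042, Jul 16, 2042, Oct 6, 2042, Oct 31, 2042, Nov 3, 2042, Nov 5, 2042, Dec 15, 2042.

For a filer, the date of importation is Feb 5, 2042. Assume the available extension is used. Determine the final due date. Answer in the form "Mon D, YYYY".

From Feb 5, 2042, 60 calendar days later is Apr 6, 2042.
Apr 6, 2042 is a Sunday, so it moves to the next business day, Apr 7, 2042 (Monday).
Applying the 3 months extension: 3 months after Apr 7, 2042 is Jul 7, 2042.
Jul 7, 2042 falls on a Monday, which is a business day, so no adjustment is needed.
Final deadline: Jul 7, 2042.

Jul 7, 2042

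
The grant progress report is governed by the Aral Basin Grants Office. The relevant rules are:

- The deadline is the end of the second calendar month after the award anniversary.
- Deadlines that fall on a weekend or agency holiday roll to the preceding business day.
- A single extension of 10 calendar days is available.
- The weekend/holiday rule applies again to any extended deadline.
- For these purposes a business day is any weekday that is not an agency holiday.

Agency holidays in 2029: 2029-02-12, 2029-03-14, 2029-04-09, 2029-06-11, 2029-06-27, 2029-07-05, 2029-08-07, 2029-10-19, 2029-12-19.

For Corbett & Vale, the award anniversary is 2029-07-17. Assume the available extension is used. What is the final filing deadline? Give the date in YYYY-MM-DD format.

2 months after 2029-07-17 is September 2029; that month ends on 2029-09-30.
2029-09-30 is a Sunday, so it moves to the preceding business day, 2029-09-28 (Friday).
The 10-calendar-day extension moves the deadline from 2029-09-28 to 2029-10-08.
Since 2029-10-08 is a Monday and not a holiday, the date is unchanged.
Final deadline: 2029-10-08.

2029-10-08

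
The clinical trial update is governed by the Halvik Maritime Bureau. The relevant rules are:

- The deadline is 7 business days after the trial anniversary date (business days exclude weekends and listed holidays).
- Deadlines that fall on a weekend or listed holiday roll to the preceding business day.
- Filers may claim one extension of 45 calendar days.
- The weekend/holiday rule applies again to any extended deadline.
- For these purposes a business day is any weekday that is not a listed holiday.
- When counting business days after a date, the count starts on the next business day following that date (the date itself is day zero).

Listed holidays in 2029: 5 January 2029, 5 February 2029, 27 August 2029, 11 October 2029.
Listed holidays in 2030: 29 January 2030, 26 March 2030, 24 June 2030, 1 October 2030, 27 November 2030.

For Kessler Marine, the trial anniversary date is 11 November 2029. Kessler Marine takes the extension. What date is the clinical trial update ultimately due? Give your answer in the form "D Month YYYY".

4 January 2030

Starting the day after 11 November 2029 and counting 7 business days lands on 20 November 2029.
Since 20 November 2029 is a Tuesday and not a holiday, the date is unchanged.
Applying the 45-calendar-day extension: 20 November 2029 + 45 days = 4 January 2030.
4 January 2030 falls on a Friday, which is a business day, so no adjustment is needed.
So the filing is due 4 January 2030.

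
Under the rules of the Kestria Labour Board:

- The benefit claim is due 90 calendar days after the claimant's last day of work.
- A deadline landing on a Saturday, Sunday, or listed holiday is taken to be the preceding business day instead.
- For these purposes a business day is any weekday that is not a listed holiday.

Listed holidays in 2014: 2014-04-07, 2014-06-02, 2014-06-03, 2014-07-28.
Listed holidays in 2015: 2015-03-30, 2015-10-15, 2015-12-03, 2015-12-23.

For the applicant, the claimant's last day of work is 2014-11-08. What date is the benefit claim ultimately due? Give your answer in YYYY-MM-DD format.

2015-02-06

90 calendar days after 2014-11-08 is 2015-02-06.
2015-02-06 (Friday) is already a business day.
The final due date is 2015-02-06.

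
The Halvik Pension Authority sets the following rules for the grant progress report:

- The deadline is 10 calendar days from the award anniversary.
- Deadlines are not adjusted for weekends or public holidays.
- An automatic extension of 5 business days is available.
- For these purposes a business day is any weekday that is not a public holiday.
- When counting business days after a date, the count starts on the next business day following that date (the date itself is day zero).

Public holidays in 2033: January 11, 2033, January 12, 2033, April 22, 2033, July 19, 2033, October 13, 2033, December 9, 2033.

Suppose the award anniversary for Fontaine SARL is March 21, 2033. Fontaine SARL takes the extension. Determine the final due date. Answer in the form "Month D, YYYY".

From March 21, 2033, 10 calendar days later is March 31, 2033.
No adjustment is made for weekends or holidays, so March 31, 2033 stands.
Counting 5 further business days from March 31, 2033 reaches April 7, 2033.
April 7, 2033 falls on a Thursday. The rules make no weekend/holiday allowance, so it remains April 7, 2033.
The final due date is April 7, 2033.

April 7, 2033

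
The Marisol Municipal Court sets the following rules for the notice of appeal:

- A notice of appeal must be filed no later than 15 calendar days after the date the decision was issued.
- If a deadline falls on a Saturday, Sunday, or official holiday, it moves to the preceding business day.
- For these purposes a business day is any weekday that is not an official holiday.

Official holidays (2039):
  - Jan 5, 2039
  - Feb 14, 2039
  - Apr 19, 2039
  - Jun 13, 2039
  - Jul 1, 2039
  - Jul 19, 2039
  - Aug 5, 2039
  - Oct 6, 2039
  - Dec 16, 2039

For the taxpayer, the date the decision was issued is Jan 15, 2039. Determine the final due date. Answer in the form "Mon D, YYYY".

From Jan 15, 2039, 15 calendar days later is Jan 30, 2039.
Jan 30, 2039 falls on a Sunday. Rolling to the preceding business day gives Jan 28, 2039, a Friday.
The final due date is Jan 28, 2039.

Jan 28, 2039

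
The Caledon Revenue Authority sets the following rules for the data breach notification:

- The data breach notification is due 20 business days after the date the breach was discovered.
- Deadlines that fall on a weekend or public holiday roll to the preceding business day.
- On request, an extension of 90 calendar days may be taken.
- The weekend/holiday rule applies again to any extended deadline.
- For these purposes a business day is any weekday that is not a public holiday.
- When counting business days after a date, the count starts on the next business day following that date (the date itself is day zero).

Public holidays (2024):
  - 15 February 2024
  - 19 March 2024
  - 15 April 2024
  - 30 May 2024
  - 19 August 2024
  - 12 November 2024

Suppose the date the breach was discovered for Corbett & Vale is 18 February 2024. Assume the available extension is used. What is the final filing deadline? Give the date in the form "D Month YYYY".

13 June 2024

20 business days after 18 February 2024, excluding weekends and holidays, is 15 March 2024.
15 March 2024 (Friday) is already a business day.
Add the 90 calendar-day extension to 15 March 2024: 13 June 2024.
Since 13 June 2024 is a Thursday and not a holiday, the date is unchanged.
Final deadline: 13 June 2024.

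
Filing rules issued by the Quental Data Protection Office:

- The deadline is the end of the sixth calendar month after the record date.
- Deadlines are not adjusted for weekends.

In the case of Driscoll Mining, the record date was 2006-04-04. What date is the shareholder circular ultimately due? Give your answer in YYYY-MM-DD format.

6 months after 2006-04-04 falls in October 2006; the last day of that month is 2006-10-31.
2006-10-31 is a Tuesday; no weekend or holiday adjustment applies.
The final due date is 2006-10-31.

2006-10-31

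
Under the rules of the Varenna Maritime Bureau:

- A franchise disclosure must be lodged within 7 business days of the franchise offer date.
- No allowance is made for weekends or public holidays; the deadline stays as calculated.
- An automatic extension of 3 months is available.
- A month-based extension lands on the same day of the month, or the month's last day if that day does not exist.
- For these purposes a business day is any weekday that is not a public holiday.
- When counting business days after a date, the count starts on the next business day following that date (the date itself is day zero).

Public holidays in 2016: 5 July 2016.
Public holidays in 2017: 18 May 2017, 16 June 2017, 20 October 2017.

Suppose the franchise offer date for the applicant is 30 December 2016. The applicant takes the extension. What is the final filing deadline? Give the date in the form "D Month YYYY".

7 business days after 30 December 2016, excluding weekends and holidays, is 10 January 2017.
10 January 2017 is a Tuesday; no weekend or holiday adjustment applies.
Add 3 months to 10 January 2017: 10 April 2017.
No adjustment is made for weekends or holidays, so 10 April 2017 stands.
So the filing is due 10 April 2017.

10 April 2017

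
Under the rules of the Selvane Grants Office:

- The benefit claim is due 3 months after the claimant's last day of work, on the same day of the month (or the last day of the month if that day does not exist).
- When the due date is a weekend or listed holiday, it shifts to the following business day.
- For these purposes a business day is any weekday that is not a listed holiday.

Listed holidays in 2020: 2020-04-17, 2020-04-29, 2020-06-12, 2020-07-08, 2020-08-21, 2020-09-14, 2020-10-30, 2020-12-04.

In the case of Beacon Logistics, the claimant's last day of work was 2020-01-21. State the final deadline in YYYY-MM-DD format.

2020-04-21

3 months from 2020-01-21 is 2020-04-21.
2020-04-21 falls on a Tuesday, which is a business day, so no adjustment is needed.
Deadline: 2020-04-21.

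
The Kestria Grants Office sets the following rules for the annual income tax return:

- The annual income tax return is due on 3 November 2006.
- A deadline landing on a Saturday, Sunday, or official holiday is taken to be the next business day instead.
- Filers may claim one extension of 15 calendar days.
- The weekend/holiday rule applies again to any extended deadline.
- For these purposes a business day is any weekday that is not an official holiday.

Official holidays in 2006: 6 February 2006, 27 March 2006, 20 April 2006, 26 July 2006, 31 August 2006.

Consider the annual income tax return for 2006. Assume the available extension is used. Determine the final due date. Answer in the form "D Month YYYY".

20 November 2006

The stated deadline is 3 November 2006.
3 November 2006 falls on a Friday, which is a business day, so no adjustment is needed.
Applying the 15-calendar-day extension: 3 November 2006 + 15 days = 18 November 2006.
18 November 2006 is a Saturday, so it moves to the next business day, 20 November 2006 (Monday).
Deadline: 20 November 2006.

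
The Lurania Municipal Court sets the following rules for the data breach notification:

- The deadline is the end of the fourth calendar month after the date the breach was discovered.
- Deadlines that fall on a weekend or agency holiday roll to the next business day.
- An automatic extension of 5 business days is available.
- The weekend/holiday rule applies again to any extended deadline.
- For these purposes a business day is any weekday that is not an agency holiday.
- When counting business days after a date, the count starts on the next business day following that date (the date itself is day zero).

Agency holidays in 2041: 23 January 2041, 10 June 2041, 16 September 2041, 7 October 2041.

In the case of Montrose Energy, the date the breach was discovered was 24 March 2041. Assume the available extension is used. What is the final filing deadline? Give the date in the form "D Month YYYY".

4 months after 24 March 2041 is July 2041; that month ends on 31 July 2041.
31 July 2041 falls on a Wednesday, which is a business day, so no adjustment is needed.
Applying the 5-business-day extension: 5 business days after 31 July 2041 is 7 August 2041.
7 August 2041 falls on a Wednesday, which is a business day, so no adjustment is needed.
The final due date is 7 August 2041.

7 August 2041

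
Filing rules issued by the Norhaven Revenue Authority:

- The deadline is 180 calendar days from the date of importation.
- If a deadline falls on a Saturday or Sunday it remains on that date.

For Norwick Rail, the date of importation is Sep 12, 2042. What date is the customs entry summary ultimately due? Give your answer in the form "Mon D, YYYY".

Mar 11, 2043

Adding 180 calendar days to Sep 12, 2042 gives Mar 11, 2043.
No adjustment is made for weekends or holidays, so Mar 11, 2043 stands.
So the filing is due Mar 11, 2043.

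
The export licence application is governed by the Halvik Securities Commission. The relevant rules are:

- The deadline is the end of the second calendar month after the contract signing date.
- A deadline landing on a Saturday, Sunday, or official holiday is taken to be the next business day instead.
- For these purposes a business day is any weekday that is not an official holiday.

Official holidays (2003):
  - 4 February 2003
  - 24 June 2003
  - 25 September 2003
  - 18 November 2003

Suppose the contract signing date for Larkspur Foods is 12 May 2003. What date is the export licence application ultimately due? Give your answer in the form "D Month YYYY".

31 July 2003

2 months after 12 May 2003 is July 2003; that month ends on 31 July 2003.
31 July 2003 (Thursday) is already a business day.
Final deadline: 31 July 2003.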